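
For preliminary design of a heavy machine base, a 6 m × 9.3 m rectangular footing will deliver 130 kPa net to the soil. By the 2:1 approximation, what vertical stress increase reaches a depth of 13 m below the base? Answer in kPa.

By the 2:1 method the load spreads at 1 horizontal : 2 vertical, so at depth z the loaded area has grown by z in each plan dimension:
Δσ = qBL/((B+z)(L+z)) = 130×6×9.3/((6+13)(9.3+13)) = 17.121 kPa

Δσ_z ≈ 17.1 kPa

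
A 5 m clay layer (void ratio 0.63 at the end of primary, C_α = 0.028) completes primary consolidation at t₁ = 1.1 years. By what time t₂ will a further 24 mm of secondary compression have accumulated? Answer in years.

S_s = C_α·H/(1+e_p)·log₁₀(t₂/t₁) ⇒ log₁₀(t₂/t₁) = S_s·(1+e_p)/(C_α·H).
log₁₀(t₂/t₁) = 0.024 × (1+0.63) / (0.028×5) = 0.2794
t₂ = t₁ × 10^0.2794 = 1.1 × 1.903 = 2.093 years

t₂ ≈ 2.09 years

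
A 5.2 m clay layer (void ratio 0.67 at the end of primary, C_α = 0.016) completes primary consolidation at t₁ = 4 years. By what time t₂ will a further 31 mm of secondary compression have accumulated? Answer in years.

t₂ ≈ 16.8 years

S_s = C_α·H/(1+e_p)·log₁₀(t₂/t₁) ⇒ log₁₀(t₂/t₁) = S_s·(1+e_p)/(C_α·H).
log₁₀(t₂/t₁) = 0.031 × (1+0.67) / (0.016×5.2) = 0.6222
t₂ = t₁ × 10^0.6222 = 4 × 4.19 = 16.76 years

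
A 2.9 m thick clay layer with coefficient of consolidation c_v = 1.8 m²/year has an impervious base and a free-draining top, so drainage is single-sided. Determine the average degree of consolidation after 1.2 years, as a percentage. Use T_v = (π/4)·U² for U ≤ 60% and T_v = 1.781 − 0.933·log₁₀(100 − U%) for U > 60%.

Drainage path length: H_d = H = 2.9 m (single drainage).
T_v = c_v·t/H_d² = 1.8×1.2/2.9² = 0.25684.
T_v = 0.25684 corresponds to the U ≤ 60% branch:
U = √(4T_v/π) = 0.5719

U ≈ 57.2 %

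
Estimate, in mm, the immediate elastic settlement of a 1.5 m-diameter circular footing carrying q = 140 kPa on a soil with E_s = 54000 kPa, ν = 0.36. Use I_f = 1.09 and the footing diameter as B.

S_e ≈ 3.69 mm

Immediate (elastic) settlement: S_e = q·B·(1−ν²)/E_s · I_f.
S_e = 140 × 1.5 × (1 − 0.36²) / 54000 × 1.09
    = 140 × 1.5 × 0.8704 / 54000 × 1.09
    = 0.00369 m = 3.69 mm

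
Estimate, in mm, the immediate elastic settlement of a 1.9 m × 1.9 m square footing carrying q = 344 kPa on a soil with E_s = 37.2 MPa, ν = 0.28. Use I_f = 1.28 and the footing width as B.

Immediate (elastic) settlement: S_e = q·B·(1−ν²)/E_s · I_f.
E_s = 37.2 MPa = 37200 kPa.
S_e = 344 × 1.9 × (1 − 0.28²) / 37200 × 1.28
    = 344 × 1.9 × 0.9216 / 37200 × 1.28
    = 0.02073 m = 20.73 mm

S_e ≈ 20.7 mm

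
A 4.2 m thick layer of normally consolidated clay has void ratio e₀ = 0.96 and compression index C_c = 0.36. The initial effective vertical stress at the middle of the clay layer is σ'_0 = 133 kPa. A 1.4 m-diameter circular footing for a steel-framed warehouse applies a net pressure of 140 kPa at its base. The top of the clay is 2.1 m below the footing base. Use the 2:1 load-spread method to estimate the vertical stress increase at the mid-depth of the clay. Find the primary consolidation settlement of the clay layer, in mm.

Mid-depth of clay below the footing base: z = 2.1 + 4.2/2 = 4.2 m.
Stress increase at mid-clay by the 2:1 spreading method:
Δσ ≈ qD²/(D+z)² = 140×1.4²/(1.4+4.2)² = 8.75 kPa
Final effective stress: σ'_f = σ'_0 + Δσ = 133 + 8.75 = 141.75 kPa.
Normally consolidated clay, so the full stress increment lies on the virgin compression line:
S_c = C_c·H/(1+e₀)·log₁₀(σ'_f/σ'_0) = 0.36×4.2/(1+0.96)×log₁₀(141.75/133)
    = 0.77143 × 0.027671 = 0.02135 m

S_c ≈ 21.3 mm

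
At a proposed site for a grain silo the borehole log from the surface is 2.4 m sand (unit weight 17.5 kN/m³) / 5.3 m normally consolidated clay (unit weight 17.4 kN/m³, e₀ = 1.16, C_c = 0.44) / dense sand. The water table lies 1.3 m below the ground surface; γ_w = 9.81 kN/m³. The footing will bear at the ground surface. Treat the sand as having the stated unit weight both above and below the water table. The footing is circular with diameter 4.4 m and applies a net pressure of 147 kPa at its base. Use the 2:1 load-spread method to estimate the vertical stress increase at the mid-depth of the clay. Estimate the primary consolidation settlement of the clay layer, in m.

Mid-depth of clay below the ground surface: z = 2.4 + 5.3/2 = 5.05 m.
Total vertical stress at mid-clay: σ_v = 17.5×2.4 + 17.4×2.65 = 88.11 kPa.
Pore pressure: u = 9.81×(5.05 − 1.3) = 36.788 kPa.
Initial effective stress: σ'_0 = σ_v − u = 88.11 − 36.788 = 51.322 kPa.
Stress increase at mid-clay by the 2:1 spreading method:
Δσ ≈ qD²/(D+z)² = 147×4.4²/(4.4+5.05)² = 31.868 kPa
Final effective stress: σ'_f = σ'_0 + Δσ = 51.322 + 31.868 = 83.19 kPa.
Normally consolidated clay, so the full stress increment lies on the virgin compression line:
S_c = C_c·H/(1+e₀)·log₁₀(σ'_f/σ'_0) = 0.44×5.3/(1+1.16)×log₁₀(83.19/51.322)
    = 1.0796 × 0.20977 = 0.2265 m

S_c ≈ 0.226 m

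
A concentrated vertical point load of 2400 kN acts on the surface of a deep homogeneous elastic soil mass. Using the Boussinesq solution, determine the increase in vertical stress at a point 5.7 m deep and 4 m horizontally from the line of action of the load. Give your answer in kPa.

Δσ_z ≈ 13 kPa

Boussinesq vertical stress below a point load on an elastic half-space:
Δσ_z = 3P/(2πz²) · [1 + (r/z)²]^(−5/2)
r/z = 4/5.7 = 0.70175; [1+(r/z)²]^(−5/2) = 0.36749.
Δσ_z = 3×2400/(2π×5.7²) × 0.36749 = 35.27 × 0.36749 = 12.96 kPa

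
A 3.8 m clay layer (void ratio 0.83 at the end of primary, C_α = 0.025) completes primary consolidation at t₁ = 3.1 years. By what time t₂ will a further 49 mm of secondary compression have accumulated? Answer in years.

t₂ ≈ 27.2 years

S_s = C_α·H/(1+e_p)·log₁₀(t₂/t₁) ⇒ log₁₀(t₂/t₁) = S_s·(1+e_p)/(C_α·H).
log₁₀(t₂/t₁) = 0.049 × (1+0.83) / (0.025×3.8) = 0.9439
t₂ = t₁ × 10^0.9439 = 3.1 × 8.788 = 27.24 years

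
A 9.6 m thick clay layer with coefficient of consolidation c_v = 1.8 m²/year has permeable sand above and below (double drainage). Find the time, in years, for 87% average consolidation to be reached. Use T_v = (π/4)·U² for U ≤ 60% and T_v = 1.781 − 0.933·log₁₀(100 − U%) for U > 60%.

t ≈ 9.49 years

Drainage path length: H_d = H/2 = 4.8 m (double drainage).
U > 60%: T_v = 1.781 − 0.933·log₁₀(100 − 87) = 0.74169.
t = T_v·H_d²/c_v = 0.74169×4.8²/1.8 = 9.494 years.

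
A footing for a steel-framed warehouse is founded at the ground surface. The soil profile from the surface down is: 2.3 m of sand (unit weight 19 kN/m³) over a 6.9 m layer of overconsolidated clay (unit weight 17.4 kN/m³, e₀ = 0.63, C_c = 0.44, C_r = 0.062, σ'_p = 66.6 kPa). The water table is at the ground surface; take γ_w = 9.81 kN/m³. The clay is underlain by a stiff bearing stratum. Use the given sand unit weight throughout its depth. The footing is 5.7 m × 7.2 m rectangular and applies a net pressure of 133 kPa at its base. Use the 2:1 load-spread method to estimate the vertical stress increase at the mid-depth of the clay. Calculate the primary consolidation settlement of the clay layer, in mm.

S_c ≈ 228 mm

Mid-depth of clay below the ground surface: z = 2.3 + 6.9/2 = 5.75 m.
Total vertical stress at mid-clay: σ_v = 19×2.3 + 17.4×3.45 = 103.73 kPa.
Pore pressure: u = 9.81×(5.75 − 0) = 56.408 kPa.
Initial effective stress: σ'_0 = σ_v − u = 103.73 − 56.408 = 47.322 kPa.
Stress increase at mid-clay by the 2:1 spreading method:
Δσ = qBL/((B+z)(L+z)) = 133×5.7×7.2/((5.7+5.75)(7.2+5.75)) = 36.812 kPa
Final effective stress: σ'_f = 47.322 + 36.812 = 84.134 kPa.
σ'_f = 84.134 > σ'_p = 66.6 kPa, so the stress path crosses the preconsolidation pressure — recompression up to σ'_p, then virgin compression beyond:
S_c = H/(1+e₀)·[C_r·log₁₀(σ'_p/σ'_0) + C_c·log₁₀(σ'_f/σ'_p)]
    = 6.9/1.63 × [0.062×log₁₀(66.6/47.322) + 0.44×log₁₀(84.134/66.6)]
    = 4.2331 × [0.0092015 + 0.044659] = 0.228 m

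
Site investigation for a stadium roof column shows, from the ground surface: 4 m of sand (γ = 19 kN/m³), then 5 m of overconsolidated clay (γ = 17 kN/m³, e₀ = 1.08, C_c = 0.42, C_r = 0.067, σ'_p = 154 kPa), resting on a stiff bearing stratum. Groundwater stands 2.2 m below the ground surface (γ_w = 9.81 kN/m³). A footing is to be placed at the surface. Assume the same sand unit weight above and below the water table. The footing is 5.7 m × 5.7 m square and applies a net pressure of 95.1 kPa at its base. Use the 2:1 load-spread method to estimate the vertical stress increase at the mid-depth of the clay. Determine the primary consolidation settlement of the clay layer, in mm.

S_c ≈ 16.8 mm

Mid-depth of clay below the ground surface: z = 4 + 5/2 = 6.5 m.
Total vertical stress at mid-clay: σ_v = 19×4 + 17×2.5 = 118.5 kPa.
Pore pressure: u = 9.81×(6.5 − 2.2) = 42.183 kPa.
Initial effective stress: σ'_0 = σ_v − u = 118.5 − 42.183 = 76.317 kPa.
Stress increase at mid-clay by the 2:1 spreading method:
Δσ = qBL/((B+z)(L+z)) = 95.1×5.7×5.7/((5.7+6.5)(5.7+6.5)) = 20.759 kPa
Final effective stress: σ'_f = 76.317 + 20.759 = 97.076 kPa.
σ'_f = 97.076 ≤ σ'_p = 154 kPa, so the clay remains overconsolidated and only the recompression index applies:
S_c = C_r·H/(1+e₀)·log₁₀(σ'_f/σ'_0) = 0.067×5/2.08×log₁₀(97.076/76.317)
    = 0.16105 × 0.10449 = 0.01683 m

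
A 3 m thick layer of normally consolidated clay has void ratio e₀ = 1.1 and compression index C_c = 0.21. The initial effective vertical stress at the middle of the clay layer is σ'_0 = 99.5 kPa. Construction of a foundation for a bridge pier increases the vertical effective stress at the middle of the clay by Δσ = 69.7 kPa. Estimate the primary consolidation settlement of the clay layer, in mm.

S_c ≈ 69.2 mm

Final effective stress: σ'_f = σ'_0 + Δσ = 99.5 + 69.7 = 169.2 kPa.
Normally consolidated clay, so the full stress increment lies on the virgin compression line:
S_c = C_c·H/(1+e₀)·log₁₀(σ'_f/σ'_0) = 0.21×3/(1+1.1)×log₁₀(169.2/99.5)
    = 0.3 × 0.23058 = 0.06917 m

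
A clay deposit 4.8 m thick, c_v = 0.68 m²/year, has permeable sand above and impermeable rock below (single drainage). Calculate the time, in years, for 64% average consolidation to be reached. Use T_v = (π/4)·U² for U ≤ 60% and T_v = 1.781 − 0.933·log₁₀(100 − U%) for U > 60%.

t ≈ 11.1 years

Drainage path length: H_d = H = 4.8 m (single drainage).
U > 60%: T_v = 1.781 − 0.933·log₁₀(100 − 64) = 0.32897.
t = T_v·H_d²/c_v = 0.32897×4.8²/0.68 = 11.15 years.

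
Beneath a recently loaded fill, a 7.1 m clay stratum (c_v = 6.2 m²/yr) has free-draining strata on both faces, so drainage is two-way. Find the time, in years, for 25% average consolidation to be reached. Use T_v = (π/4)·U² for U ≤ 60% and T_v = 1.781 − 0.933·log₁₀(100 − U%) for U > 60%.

t ≈ 0.0998 years

Drainage path length: H_d = H/2 = 3.55 m (double drainage).
U ≤ 60%: T_v = (π/4)·U² = (π/4)×0.25² = 0.049087.
t = T_v·H_d²/c_v = 0.049087×3.55²/6.2 = 0.09978 years.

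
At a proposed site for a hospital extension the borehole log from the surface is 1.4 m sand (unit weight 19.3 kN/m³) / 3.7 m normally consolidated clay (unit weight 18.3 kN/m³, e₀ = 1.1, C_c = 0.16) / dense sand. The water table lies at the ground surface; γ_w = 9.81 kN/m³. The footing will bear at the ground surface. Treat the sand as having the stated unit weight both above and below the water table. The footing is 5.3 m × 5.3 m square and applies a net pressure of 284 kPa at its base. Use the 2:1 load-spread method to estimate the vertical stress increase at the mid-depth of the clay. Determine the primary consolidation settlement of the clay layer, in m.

S_c ≈ 0.191 m

Mid-depth of clay below the ground surface: z = 1.4 + 3.7/2 = 3.25 m.
Total vertical stress at mid-clay: σ_v = 19.3×1.4 + 18.3×1.85 = 60.875 kPa.
Pore pressure: u = 9.81×(3.25 − 0) = 31.883 kPa.
Initial effective stress: σ'_0 = σ_v − u = 60.875 − 31.883 = 28.992 kPa.
Stress increase at mid-clay by the 2:1 spreading method:
Δσ = qBL/((B+z)(L+z)) = 284×5.3×5.3/((5.3+3.25)(5.3+3.25)) = 109.13 kPa
Final effective stress: σ'_f = σ'_0 + Δσ = 28.992 + 109.13 = 138.12 kPa.
Normally consolidated clay, so the full stress increment lies on the virgin compression line:
S_c = C_c·H/(1+e₀)·log₁₀(σ'_f/σ'_0) = 0.16×3.7/(1+1.1)×log₁₀(138.12/28.992)
    = 0.2819 × 0.67798 = 0.1911 m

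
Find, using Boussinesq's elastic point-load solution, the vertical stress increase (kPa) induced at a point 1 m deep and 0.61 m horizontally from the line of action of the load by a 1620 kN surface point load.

Boussinesq vertical stress below a point load on an elastic half-space:
Δσ_z = 3P/(2πz²) · [1 + (r/z)²]^(−5/2)
r/z = 0.61/1 = 0.61; [1+(r/z)²]^(−5/2) = 0.45346.
Δσ_z = 3×1620/(2π×1²) × 0.45346 = 773.49 × 0.45346 = 350.7 kPa

Δσ_z ≈ 351 kPa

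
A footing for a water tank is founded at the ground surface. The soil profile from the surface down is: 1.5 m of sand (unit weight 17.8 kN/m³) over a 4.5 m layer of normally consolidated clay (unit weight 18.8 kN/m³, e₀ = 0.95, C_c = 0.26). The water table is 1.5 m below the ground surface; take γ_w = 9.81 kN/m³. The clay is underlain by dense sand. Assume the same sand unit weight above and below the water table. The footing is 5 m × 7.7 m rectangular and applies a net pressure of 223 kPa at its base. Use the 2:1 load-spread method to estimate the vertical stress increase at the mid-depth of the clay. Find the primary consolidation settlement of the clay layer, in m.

S_c ≈ 0.271 m

Mid-depth of clay below the ground surface: z = 1.5 + 4.5/2 = 3.75 m.
Total vertical stress at mid-clay: σ_v = 17.8×1.5 + 18.8×2.25 = 69 kPa.
Pore pressure: u = 9.81×(3.75 − 1.5) = 22.073 kPa.
Initial effective stress: σ'_0 = σ_v − u = 69 − 22.073 = 46.927 kPa.
Stress increase at mid-clay by the 2:1 spreading method:
Δσ = qBL/((B+z)(L+z)) = 223×5×7.7/((5+3.75)(7.7+3.75)) = 85.694 kPa
Final effective stress: σ'_f = σ'_0 + Δσ = 46.927 + 85.694 = 132.62 kPa.
Normally consolidated clay, so the full stress increment lies on the virgin compression line:
S_c = C_c·H/(1+e₀)·log₁₀(σ'_f/σ'_0) = 0.26×4.5/(1+0.95)×log₁₀(132.62/46.927)
    = 0.6 × 0.45119 = 0.2707 m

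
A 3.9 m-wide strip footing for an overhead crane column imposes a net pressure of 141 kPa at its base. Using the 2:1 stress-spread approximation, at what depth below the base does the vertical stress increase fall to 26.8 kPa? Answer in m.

z ≈ 16.6 m

2:1 spreading — at depth z the loaded area has grown by z in each plan dimension:
qB/(B+z) = Δσ_z ⇒ z = qB/Δσ_z − B = 141×3.9/26.8 − 3.9 = 16.62 m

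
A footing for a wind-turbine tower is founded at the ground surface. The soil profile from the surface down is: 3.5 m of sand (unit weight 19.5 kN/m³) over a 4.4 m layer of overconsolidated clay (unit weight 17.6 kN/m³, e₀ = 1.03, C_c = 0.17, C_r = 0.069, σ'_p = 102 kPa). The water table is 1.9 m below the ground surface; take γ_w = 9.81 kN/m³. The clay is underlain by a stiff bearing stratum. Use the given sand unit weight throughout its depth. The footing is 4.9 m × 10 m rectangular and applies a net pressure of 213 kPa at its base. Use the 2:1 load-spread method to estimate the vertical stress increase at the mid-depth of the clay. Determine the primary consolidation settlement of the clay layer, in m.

Mid-depth of clay below the ground surface: z = 3.5 + 4.4/2 = 5.7 m.
Total vertical stress at mid-clay: σ_v = 19.5×3.5 + 17.6×2.2 = 106.97 kPa.
Pore pressure: u = 9.81×(5.7 − 1.9) = 37.278 kPa.
Initial effective stress: σ'_0 = σ_v − u = 106.97 − 37.278 = 69.692 kPa.
Stress increase at mid-clay by the 2:1 spreading method:
Δσ = qBL/((B+z)(L+z)) = 213×4.9×10/((4.9+5.7)(10+5.7)) = 62.715 kPa
Final effective stress: σ'_f = 69.692 + 62.715 = 132.41 kPa.
σ'_f = 132.41 > σ'_p = 102 kPa, so the stress path crosses the preconsolidation pressure — recompression up to σ'_p, then virgin compression beyond:
S_c = H/(1+e₀)·[C_r·log₁₀(σ'_p/σ'_0) + C_c·log₁₀(σ'_f/σ'_p)]
    = 4.4/2.03 × [0.069×log₁₀(102/69.692) + 0.17×log₁₀(132.41/102)]
    = 2.1675 × [0.011414 + 0.019265] = 0.0665 m

S_c ≈ 0.0665 m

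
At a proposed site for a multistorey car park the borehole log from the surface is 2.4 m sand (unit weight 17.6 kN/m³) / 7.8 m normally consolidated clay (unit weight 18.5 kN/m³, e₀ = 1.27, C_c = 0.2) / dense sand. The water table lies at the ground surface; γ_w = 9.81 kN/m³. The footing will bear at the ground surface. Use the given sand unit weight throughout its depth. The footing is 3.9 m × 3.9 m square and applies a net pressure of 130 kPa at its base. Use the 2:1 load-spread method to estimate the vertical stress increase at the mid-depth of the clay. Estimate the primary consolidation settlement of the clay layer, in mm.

Mid-depth of clay below the ground surface: z = 2.4 + 7.8/2 = 6.3 m.
Total vertical stress at mid-clay: σ_v = 17.6×2.4 + 18.5×3.9 = 114.39 kPa.
Pore pressure: u = 9.81×(6.3 − 0) = 61.803 kPa.
Initial effective stress: σ'_0 = σ_v − u = 114.39 − 61.803 = 52.587 kPa.
Stress increase at mid-clay by the 2:1 spreading method:
Δσ = qBL/((B+z)(L+z)) = 130×3.9×3.9/((3.9+6.3)(3.9+6.3)) = 19.005 kPa
Final effective stress: σ'_f = σ'_0 + Δσ = 52.587 + 19.005 = 71.592 kPa.
Normally consolidated clay, so the full stress increment lies on the virgin compression line:
S_c = C_c·H/(1+e₀)·log₁₀(σ'_f/σ'_0) = 0.2×7.8/(1+1.27)×log₁₀(71.592/52.587)
    = 0.68722 × 0.13399 = 0.09208 m

S_c ≈ 92.1 mm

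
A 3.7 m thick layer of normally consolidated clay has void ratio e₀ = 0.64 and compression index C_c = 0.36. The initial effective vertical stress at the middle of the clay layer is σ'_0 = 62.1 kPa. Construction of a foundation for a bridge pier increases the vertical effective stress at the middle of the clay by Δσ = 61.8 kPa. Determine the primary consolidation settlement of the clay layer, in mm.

Final effective stress: σ'_f = σ'_0 + Δσ = 62.1 + 61.8 = 123.9 kPa.
Normally consolidated clay, so the full stress increment lies on the virgin compression line:
S_c = C_c·H/(1+e₀)·log₁₀(σ'_f/σ'_0) = 0.36×3.7/(1+0.64)×log₁₀(123.9/62.1)
    = 0.8122 × 0.29998 = 0.2436 m

S_c ≈ 244 mm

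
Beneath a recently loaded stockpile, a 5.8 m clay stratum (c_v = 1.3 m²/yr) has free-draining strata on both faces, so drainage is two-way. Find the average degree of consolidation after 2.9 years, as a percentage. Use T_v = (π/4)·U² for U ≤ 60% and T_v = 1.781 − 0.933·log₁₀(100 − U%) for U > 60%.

U ≈ 73.2 %

Drainage path length: H_d = H/2 = 2.9 m (double drainage).
T_v = c_v·t/H_d² = 1.3×2.9/2.9² = 0.44828.
T_v = 0.44828 corresponds to the U > 60% branch:
U = 1 − 10^((1.781 − T_v)/0.933)/100 = 0.7318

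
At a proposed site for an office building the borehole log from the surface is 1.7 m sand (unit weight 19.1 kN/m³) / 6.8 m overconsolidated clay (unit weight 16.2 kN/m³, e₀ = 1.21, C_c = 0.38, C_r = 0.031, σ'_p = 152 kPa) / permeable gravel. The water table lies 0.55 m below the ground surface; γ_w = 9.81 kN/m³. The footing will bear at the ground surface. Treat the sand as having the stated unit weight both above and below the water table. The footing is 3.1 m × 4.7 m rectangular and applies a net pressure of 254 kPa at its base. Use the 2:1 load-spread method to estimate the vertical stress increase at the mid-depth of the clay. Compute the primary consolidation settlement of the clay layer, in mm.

Mid-depth of clay below the ground surface: z = 1.7 + 6.8/2 = 5.1 m.
Total vertical stress at mid-clay: σ_v = 19.1×1.7 + 16.2×3.4 = 87.55 kPa.
Pore pressure: u = 9.81×(5.1 − 0.55) = 44.636 kPa.
Initial effective stress: σ'_0 = σ_v − u = 87.55 − 44.636 = 42.914 kPa.
Stress increase at mid-clay by the 2:1 spreading method:
Δσ = qBL/((B+z)(L+z)) = 254×3.1×4.7/((3.1+5.1)(4.7+5.1)) = 46.053 kPa
Final effective stress: σ'_f = 42.914 + 46.053 = 88.967 kPa.
σ'_f = 88.967 ≤ σ'_p = 152 kPa, so the clay remains overconsolidated and only the recompression index applies:
S_c = C_r·H/(1+e₀)·log₁₀(σ'_f/σ'_0) = 0.031×6.8/2.21×log₁₀(88.967/42.914)
    = 0.095384 × 0.31663 = 0.0302 m

S_c ≈ 30.2 mm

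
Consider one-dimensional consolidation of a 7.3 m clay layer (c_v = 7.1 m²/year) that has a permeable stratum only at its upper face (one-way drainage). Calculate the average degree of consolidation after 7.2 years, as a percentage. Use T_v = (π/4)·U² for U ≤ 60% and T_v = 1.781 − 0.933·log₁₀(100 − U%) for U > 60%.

U ≈ 92.4 %

Drainage path length: H_d = H = 7.3 m (single drainage).
T_v = c_v·t/H_d² = 7.1×7.2/7.3² = 0.95928.
T_v = 0.95928 corresponds to the U > 60% branch:
U = 1 − 10^((1.781 − T_v)/0.933)/100 = 0.924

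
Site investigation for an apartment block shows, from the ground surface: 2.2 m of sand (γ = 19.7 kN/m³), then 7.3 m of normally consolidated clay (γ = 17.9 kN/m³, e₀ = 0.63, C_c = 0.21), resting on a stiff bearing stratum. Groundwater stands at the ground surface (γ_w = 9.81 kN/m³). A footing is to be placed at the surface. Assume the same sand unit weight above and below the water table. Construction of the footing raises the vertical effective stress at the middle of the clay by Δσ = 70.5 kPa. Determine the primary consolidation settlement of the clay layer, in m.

S_c ≈ 0.353 m

Mid-depth of clay below the ground surface: z = 2.2 + 7.3/2 = 5.85 m.
Total vertical stress at mid-clay: σ_v = 19.7×2.2 + 17.9×3.65 = 108.67 kPa.
Pore pressure: u = 9.81×(5.85 − 0) = 57.389 kPa.
Initial effective stress: σ'_0 = σ_v − u = 108.67 − 57.389 = 51.281 kPa.
Final effective stress: σ'_f = σ'_0 + Δσ = 51.281 + 70.5 = 121.78 kPa.
Normally consolidated clay, so the full stress increment lies on the virgin compression line:
S_c = C_c·H/(1+e₀)·log₁₀(σ'_f/σ'_0) = 0.21×7.3/(1+0.63)×log₁₀(121.78/51.281)
    = 0.94049 × 0.37562 = 0.3533 m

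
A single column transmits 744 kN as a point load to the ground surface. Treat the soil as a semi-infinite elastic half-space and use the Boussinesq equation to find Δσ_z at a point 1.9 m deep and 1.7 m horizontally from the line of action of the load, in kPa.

Δσ_z ≈ 22.6 kPa

Boussinesq vertical stress below a point load on an elastic half-space:
Δσ_z = 3P/(2πz²) · [1 + (r/z)²]^(−5/2)
r/z = 1.7/1.9 = 0.89474; [1+(r/z)²]^(−5/2) = 0.22987.
Δσ_z = 3×744/(2π×1.9²) × 0.22987 = 98.403 × 0.22987 = 22.62 kPa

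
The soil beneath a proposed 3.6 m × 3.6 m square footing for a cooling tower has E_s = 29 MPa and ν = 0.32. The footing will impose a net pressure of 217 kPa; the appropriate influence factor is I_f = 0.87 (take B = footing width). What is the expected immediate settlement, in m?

Immediate (elastic) settlement: S_e = q·B·(1−ν²)/E_s · I_f.
E_s = 29 MPa = 29000 kPa.
S_e = 217 × 3.6 × (1 − 0.32²) / 29000 × 0.87
    = 217 × 3.6 × 0.8976 / 29000 × 0.87
    = 0.02104 m

S_e ≈ 0.021 m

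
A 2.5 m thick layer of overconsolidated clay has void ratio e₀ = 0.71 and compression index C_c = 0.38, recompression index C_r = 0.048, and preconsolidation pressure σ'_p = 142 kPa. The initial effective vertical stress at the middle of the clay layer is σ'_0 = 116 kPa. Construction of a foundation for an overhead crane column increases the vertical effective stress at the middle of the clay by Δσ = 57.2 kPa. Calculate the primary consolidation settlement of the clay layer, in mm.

S_c ≈ 54.1 mm

Final effective stress: σ'_f = 116 + 57.2 = 173.2 kPa.
σ'_f = 173.2 > σ'_p = 142 kPa, so the stress path crosses the preconsolidation pressure — recompression up to σ'_p, then virgin compression beyond:
S_c = H/(1+e₀)·[C_r·log₁₀(σ'_p/σ'_0) + C_c·log₁₀(σ'_f/σ'_p)]
    = 2.5/1.71 × [0.048×log₁₀(142/116) + 0.38×log₁₀(173.2/142)]
    = 1.462 × [0.0042159 + 0.032779] = 0.05409 m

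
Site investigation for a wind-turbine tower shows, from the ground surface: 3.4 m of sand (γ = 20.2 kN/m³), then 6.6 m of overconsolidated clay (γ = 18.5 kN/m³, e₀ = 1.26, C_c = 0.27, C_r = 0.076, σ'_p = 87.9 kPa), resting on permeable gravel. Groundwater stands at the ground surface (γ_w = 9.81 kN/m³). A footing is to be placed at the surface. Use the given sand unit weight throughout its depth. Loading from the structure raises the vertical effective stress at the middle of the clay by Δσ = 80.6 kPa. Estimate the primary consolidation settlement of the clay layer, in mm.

Mid-depth of clay below the ground surface: z = 3.4 + 6.6/2 = 6.7 m.
Total vertical stress at mid-clay: σ_v = 20.2×3.4 + 18.5×3.3 = 129.73 kPa.
Pore pressure: u = 9.81×(6.7 − 0) = 65.727 kPa.
Initial effective stress: σ'_0 = σ_v − u = 129.73 − 65.727 = 64.003 kPa.
Final effective stress: σ'_f = 64.003 + 80.6 = 144.6 kPa.
σ'_f = 144.6 > σ'_p = 87.9 kPa, so the stress path crosses the preconsolidation pressure — recompression up to σ'_p, then virgin compression beyond:
S_c = H/(1+e₀)·[C_r·log₁₀(σ'_p/σ'_0) + C_c·log₁₀(σ'_f/σ'_p)]
    = 6.6/2.26 × [0.076×log₁₀(87.9/64.003) + 0.27×log₁₀(144.6/87.9)]
    = 2.9204 × [0.010472 + 0.058368] = 0.201 m

S_c ≈ 201 mm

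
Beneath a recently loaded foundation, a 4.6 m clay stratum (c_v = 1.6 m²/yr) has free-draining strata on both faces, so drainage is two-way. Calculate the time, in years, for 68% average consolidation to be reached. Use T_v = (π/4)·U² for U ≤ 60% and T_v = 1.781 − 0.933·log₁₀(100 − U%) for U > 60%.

t ≈ 1.25 years

Drainage path length: H_d = H/2 = 2.3 m (double drainage).
U > 60%: T_v = 1.781 − 0.933·log₁₀(100 − 68) = 0.3767.
t = T_v·H_d²/c_v = 0.3767×2.3²/1.6 = 1.245 years.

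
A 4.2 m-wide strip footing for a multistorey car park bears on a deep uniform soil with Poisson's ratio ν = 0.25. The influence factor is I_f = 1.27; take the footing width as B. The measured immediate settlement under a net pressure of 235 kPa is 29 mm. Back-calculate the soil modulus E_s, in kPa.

E_s ≈ 40500 kPa

S_e = q·B·(1−ν²)/E_s · I_f  ⇒  E_s = q·B·(1−ν²)·I_f / S_e.
E_s = 235 × 4.2 × 0.9375 × 1.27 / 0.029 = 40520 kPa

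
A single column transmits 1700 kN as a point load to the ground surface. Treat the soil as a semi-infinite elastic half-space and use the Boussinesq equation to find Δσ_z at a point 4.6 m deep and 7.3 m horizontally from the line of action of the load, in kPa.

Boussinesq vertical stress below a point load on an elastic half-space:
Δσ_z = 3P/(2πz²) · [1 + (r/z)²]^(−5/2)
r/z = 7.3/4.6 = 1.587; [1+(r/z)²]^(−5/2) = 0.043065.
Δσ_z = 3×1700/(2π×4.6²) × 0.043065 = 38.36 × 0.043065 = 1.652 kPa

Δσ_z ≈ 1.65 kPa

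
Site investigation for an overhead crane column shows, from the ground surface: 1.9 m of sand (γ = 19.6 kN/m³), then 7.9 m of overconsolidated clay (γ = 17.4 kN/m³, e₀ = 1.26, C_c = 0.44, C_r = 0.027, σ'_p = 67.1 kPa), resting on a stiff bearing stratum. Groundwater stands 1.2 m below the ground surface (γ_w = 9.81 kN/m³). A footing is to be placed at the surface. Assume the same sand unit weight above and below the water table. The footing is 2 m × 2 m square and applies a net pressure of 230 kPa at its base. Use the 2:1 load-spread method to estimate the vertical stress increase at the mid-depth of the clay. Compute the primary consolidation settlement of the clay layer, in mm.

S_c ≈ 81.2 mm

Mid-depth of clay below the ground surface: z = 1.9 + 7.9/2 = 5.85 m.
Total vertical stress at mid-clay: σ_v = 19.6×1.9 + 17.4×3.95 = 105.97 kPa.
Pore pressure: u = 9.81×(5.85 − 1.2) = 45.617 kPa.
Initial effective stress: σ'_0 = σ_v − u = 105.97 − 45.617 = 60.353 kPa.
Stress increase at mid-clay by the 2:1 spreading method:
Δσ = qBL/((B+z)(L+z)) = 230×2×2/((2+5.85)(2+5.85)) = 14.93 kPa
Final effective stress: σ'_f = 60.353 + 14.93 = 75.283 kPa.
σ'_f = 75.283 > σ'_p = 67.1 kPa, so the stress path crosses the preconsolidation pressure — recompression up to σ'_p, then virgin compression beyond:
S_c = H/(1+e₀)·[C_r·log₁₀(σ'_p/σ'_0) + C_c·log₁₀(σ'_f/σ'_p)]
    = 7.9/2.26 × [0.027×log₁₀(67.1/60.353) + 0.44×log₁₀(75.283/67.1)]
    = 3.4956 × [0.0012426 + 0.021989] = 0.08121 m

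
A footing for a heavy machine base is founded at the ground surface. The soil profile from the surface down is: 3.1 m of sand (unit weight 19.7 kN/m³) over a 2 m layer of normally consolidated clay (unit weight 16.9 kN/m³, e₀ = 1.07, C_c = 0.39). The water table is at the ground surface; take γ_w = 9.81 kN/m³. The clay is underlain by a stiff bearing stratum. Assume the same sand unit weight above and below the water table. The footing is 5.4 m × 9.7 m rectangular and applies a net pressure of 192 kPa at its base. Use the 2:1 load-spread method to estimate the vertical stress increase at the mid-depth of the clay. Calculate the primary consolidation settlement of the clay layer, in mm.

S_c ≈ 182 mm

Mid-depth of clay below the ground surface: z = 3.1 + 2/2 = 4.1 m.
Total vertical stress at mid-clay: σ_v = 19.7×3.1 + 16.9×1 = 77.97 kPa.
Pore pressure: u = 9.81×(4.1 − 0) = 40.221 kPa.
Initial effective stress: σ'_0 = σ_v − u = 77.97 − 40.221 = 37.749 kPa.
Stress increase at mid-clay by the 2:1 spreading method:
Δσ = qBL/((B+z)(L+z)) = 192×5.4×9.7/((5.4+4.1)(9.7+4.1)) = 76.712 kPa
Final effective stress: σ'_f = σ'_0 + Δσ = 37.749 + 76.712 = 114.46 kPa.
Normally consolidated clay, so the full stress increment lies on the virgin compression line:
S_c = C_c·H/(1+e₀)·log₁₀(σ'_f/σ'_0) = 0.39×2/(1+1.07)×log₁₀(114.46/37.749)
    = 0.37681 × 0.48175 = 0.1815 m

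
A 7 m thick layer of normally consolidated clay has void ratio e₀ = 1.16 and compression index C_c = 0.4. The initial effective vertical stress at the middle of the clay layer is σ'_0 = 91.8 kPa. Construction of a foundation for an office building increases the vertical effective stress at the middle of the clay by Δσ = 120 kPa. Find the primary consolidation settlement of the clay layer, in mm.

S_c ≈ 471 mm

Final effective stress: σ'_f = σ'_0 + Δσ = 91.8 + 120 = 211.8 kPa.
Normally consolidated clay, so the full stress increment lies on the virgin compression line:
S_c = C_c·H/(1+e₀)·log₁₀(σ'_f/σ'_0) = 0.4×7/(1+1.16)×log₁₀(211.8/91.8)
    = 1.2963 × 0.36308 = 0.4707 m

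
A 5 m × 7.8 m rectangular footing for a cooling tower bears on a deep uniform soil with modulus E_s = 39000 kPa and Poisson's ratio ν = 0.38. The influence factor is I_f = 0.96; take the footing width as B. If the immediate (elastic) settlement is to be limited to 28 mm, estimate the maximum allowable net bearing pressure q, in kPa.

q ≈ 266 kPa

S_e = q·B·(1−ν²)/E_s · I_f  ⇒  q = S_e·E_s / (B·(1−ν²)·I_f).
q = 0.028 × 39000 / (5 × 0.8556 × 0.96) = 265.9 kPa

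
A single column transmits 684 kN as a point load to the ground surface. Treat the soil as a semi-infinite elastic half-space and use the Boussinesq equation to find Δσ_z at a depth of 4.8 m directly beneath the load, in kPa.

Δσ_z ≈ 14.2 kPa

Boussinesq vertical stress below a point load on an elastic half-space:
Δσ_z = 3P/(2πz²) · [1 + (r/z)²]^(−5/2)
r/z = 0/4.8 = 0; [1+(r/z)²]^(−5/2) = 1.
Δσ_z = 3×684/(2π×4.8²) × 1 = 14.175 × 1 = 14.18 kPa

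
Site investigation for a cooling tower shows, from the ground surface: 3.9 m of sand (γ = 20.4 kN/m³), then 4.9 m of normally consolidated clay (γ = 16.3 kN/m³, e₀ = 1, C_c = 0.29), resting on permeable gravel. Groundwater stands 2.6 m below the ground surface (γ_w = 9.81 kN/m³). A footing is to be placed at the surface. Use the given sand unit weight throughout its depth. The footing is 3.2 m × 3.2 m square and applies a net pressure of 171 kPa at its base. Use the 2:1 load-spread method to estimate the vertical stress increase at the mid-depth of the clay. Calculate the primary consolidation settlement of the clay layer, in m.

S_c ≈ 0.0644 m

Mid-depth of clay below the ground surface: z = 3.9 + 4.9/2 = 6.35 m.
Total vertical stress at mid-clay: σ_v = 20.4×3.9 + 16.3×2.45 = 119.49 kPa.
Pore pressure: u = 9.81×(6.35 − 2.6) = 36.788 kPa.
Initial effective stress: σ'_0 = σ_v − u = 119.49 − 36.788 = 82.702 kPa.
Stress increase at mid-clay by the 2:1 spreading method:
Δσ = qBL/((B+z)(L+z)) = 171×3.2×3.2/((3.2+6.35)(3.2+6.35)) = 19.199 kPa
Final effective stress: σ'_f = σ'_0 + Δσ = 82.702 + 19.199 = 101.9 kPa.
Normally consolidated clay, so the full stress increment lies on the virgin compression line:
S_c = C_c·H/(1+e₀)·log₁₀(σ'_f/σ'_0) = 0.29×4.9/(1+1)×log₁₀(101.9/82.702)
    = 0.7105 × 0.090658 = 0.06441 m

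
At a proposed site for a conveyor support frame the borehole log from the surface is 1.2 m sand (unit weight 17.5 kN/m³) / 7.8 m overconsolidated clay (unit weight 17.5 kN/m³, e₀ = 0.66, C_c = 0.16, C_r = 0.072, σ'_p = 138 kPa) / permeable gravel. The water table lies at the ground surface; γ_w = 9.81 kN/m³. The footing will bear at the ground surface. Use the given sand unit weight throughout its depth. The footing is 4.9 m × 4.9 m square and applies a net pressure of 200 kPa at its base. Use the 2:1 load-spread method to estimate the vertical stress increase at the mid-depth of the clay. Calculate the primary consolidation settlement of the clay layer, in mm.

S_c ≈ 117 mm

Mid-depth of clay below the ground surface: z = 1.2 + 7.8/2 = 5.1 m.
Total vertical stress at mid-clay: σ_v = 17.5×1.2 + 17.5×3.9 = 89.25 kPa.
Pore pressure: u = 9.81×(5.1 − 0) = 50.031 kPa.
Initial effective stress: σ'_0 = σ_v − u = 89.25 − 50.031 = 39.219 kPa.
Stress increase at mid-clay by the 2:1 spreading method:
Δσ = qBL/((B+z)(L+z)) = 200×4.9×4.9/((4.9+5.1)(4.9+5.1)) = 48.02 kPa
Final effective stress: σ'_f = 39.219 + 48.02 = 87.239 kPa.
σ'_f = 87.239 ≤ σ'_p = 138 kPa, so the clay remains overconsolidated and only the recompression index applies:
S_c = C_r·H/(1+e₀)·log₁₀(σ'_f/σ'_0) = 0.072×7.8/1.66×log₁₀(87.239/39.219)
    = 0.33831 × 0.34721 = 0.1175 m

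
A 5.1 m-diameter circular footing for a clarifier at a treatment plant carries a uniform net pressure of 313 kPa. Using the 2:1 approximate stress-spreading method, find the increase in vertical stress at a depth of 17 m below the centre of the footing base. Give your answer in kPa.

Δσ_z ≈ 16.7 kPa

By the 2:1 method the load spreads at 1 horizontal : 2 vertical, so at depth z the loaded area has grown by z in each plan dimension:
Δσ ≈ qD²/(D+z)² = 313×5.1²/(5.1+17)² = 16.669 kPa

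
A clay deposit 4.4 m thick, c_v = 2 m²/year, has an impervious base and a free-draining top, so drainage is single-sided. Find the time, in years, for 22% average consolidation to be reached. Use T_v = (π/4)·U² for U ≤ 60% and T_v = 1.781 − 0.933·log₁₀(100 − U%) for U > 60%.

Drainage path length: H_d = H = 4.4 m (single drainage).
U ≤ 60%: T_v = (π/4)·U² = (π/4)×0.22² = 0.038013.
t = T_v·H_d²/c_v = 0.038013×4.4²/2 = 0.368 years.

t ≈ 0.368 years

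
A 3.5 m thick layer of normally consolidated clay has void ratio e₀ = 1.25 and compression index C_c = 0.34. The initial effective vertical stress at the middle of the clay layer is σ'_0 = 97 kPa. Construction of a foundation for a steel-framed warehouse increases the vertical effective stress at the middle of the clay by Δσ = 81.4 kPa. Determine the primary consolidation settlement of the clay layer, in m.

S_c ≈ 0.14 m

Final effective stress: σ'_f = σ'_0 + Δσ = 97 + 81.4 = 178.4 kPa.
Normally consolidated clay, so the full stress increment lies on the virgin compression line:
S_c = C_c·H/(1+e₀)·log₁₀(σ'_f/σ'_0) = 0.34×3.5/(1+1.25)×log₁₀(178.4/97)
    = 0.52889 × 0.26462 = 0.14 m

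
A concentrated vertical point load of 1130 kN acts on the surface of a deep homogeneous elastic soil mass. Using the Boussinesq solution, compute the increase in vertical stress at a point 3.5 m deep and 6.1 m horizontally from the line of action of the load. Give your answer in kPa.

Δσ_z ≈ 1.34 kPa

Boussinesq vertical stress below a point load on an elastic half-space:
Δσ_z = 3P/(2πz²) · [1 + (r/z)²]^(−5/2)
r/z = 6.1/3.5 = 1.7429; [1+(r/z)²]^(−5/2) = 0.030528.
Δσ_z = 3×1130/(2π×3.5²) × 0.030528 = 44.044 × 0.030528 = 1.345 kPa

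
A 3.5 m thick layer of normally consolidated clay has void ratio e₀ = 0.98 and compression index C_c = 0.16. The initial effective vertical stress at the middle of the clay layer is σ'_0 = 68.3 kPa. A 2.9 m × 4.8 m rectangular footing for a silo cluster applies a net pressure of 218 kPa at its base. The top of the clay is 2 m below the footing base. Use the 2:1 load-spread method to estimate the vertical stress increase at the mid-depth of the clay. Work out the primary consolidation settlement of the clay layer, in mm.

S_c ≈ 70.9 mm

Mid-depth of clay below the footing base: z = 2 + 3.5/2 = 3.75 m.
Stress increase at mid-clay by the 2:1 spreading method:
Δσ = qBL/((B+z)(L+z)) = 218×2.9×4.8/((2.9+3.75)(4.8+3.75)) = 53.371 kPa
Final effective stress: σ'_f = σ'_0 + Δσ = 68.3 + 53.371 = 121.67 kPa.
Normally consolidated clay, so the full stress increment lies on the virgin compression line:
S_c = C_c·H/(1+e₀)·log₁₀(σ'_f/σ'_0) = 0.16×3.5/(1+0.98)×log₁₀(121.67/68.3)
    = 0.28283 × 0.25076 = 0.07092 m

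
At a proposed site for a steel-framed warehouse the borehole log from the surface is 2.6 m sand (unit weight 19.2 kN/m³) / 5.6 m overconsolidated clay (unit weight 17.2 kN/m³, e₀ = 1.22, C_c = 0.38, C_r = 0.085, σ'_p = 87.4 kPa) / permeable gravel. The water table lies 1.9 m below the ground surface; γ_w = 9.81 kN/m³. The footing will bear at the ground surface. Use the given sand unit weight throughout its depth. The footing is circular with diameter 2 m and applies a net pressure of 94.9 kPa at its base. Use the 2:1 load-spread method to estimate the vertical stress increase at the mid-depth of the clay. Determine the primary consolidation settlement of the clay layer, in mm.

S_c ≈ 9.61 mm

Mid-depth of clay below the ground surface: z = 2.6 + 5.6/2 = 5.4 m.
Total vertical stress at mid-clay: σ_v = 19.2×2.6 + 17.2×2.8 = 98.08 kPa.
Pore pressure: u = 9.81×(5.4 − 1.9) = 34.335 kPa.
Initial effective stress: σ'_0 = σ_v − u = 98.08 − 34.335 = 63.745 kPa.
Stress increase at mid-clay by the 2:1 spreading method:
Δσ ≈ qD²/(D+z)² = 94.9×2²/(2+5.4)² = 6.9321 kPa
Final effective stress: σ'_f = 63.745 + 6.9321 = 70.677 kPa.
σ'_f = 70.677 ≤ σ'_p = 87.4 kPa, so the clay remains overconsolidated and only the recompression index applies:
S_c = C_r·H/(1+e₀)·log₁₀(σ'_f/σ'_0) = 0.085×5.6/2.22×log₁₀(70.677/63.745)
    = 0.21441 × 0.044832 = 0.009613 m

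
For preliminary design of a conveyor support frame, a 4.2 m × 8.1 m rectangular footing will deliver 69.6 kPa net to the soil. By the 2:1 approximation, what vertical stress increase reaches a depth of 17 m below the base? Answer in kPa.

Δσ_z ≈ 4.45 kPa

By the 2:1 method the load spreads at 1 horizontal : 2 vertical, so at depth z the loaded area has grown by z in each plan dimension:
Δσ = qBL/((B+z)(L+z)) = 69.6×4.2×8.1/((4.2+17)(8.1+17)) = 4.4497 kPa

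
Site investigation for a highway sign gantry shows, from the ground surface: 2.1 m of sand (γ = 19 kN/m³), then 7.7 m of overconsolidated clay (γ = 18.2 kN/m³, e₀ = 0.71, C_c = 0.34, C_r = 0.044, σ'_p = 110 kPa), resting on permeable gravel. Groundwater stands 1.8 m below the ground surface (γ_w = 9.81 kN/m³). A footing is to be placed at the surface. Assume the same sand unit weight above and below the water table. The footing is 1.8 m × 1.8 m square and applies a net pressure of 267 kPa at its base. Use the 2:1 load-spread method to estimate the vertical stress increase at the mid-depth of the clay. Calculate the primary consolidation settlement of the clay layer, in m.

Mid-depth of clay below the ground surface: z = 2.1 + 7.7/2 = 5.95 m.
Total vertical stress at mid-clay: σ_v = 19×2.1 + 18.2×3.85 = 109.97 kPa.
Pore pressure: u = 9.81×(5.95 − 1.8) = 40.712 kPa.
Initial effective stress: σ'_0 = σ_v − u = 109.97 − 40.712 = 69.258 kPa.
Stress increase at mid-clay by the 2:1 spreading method:
Δσ = qBL/((B+z)(L+z)) = 267×1.8×1.8/((1.8+5.95)(1.8+5.95)) = 14.403 kPa
Final effective stress: σ'_f = 69.258 + 14.403 = 83.661 kPa.
σ'_f = 83.661 ≤ σ'_p = 110 kPa, so the clay remains overconsolidated and only the recompression index applies:
S_c = C_r·H/(1+e₀)·log₁₀(σ'_f/σ'_0) = 0.044×7.7/1.71×log₁₀(83.661/69.258)
    = 0.19813 × 0.082053 = 0.01626 m

S_c ≈ 0.0163 m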